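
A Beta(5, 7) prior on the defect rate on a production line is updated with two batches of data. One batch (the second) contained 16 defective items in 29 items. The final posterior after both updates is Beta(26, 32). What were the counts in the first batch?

5 defective items and 12 good items

Because Beta–binomial updating is additive in the counts, the combined data contributed (α_post−α_prior, β_post−β_prior) successes and failures.
Total across both batches: 26−5=21 defective items, 32−7=25 good items.
Subtract the second batch: 21−16=5 defective items and 25−13=12 good items.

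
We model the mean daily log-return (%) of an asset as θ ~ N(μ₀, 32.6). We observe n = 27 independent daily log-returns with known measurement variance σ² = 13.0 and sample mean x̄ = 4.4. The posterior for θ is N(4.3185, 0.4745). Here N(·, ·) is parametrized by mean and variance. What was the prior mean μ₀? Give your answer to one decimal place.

μ₀ = -1.2

With known observation variance, the Normal–Normal posterior has precision τ_n = τ₀ + n/σ² and mean μ_n = (τ₀μ₀ + (n/σ²)x̄)/τ_n.
Here τ₀ = 1/32.6 = 0.030675 and τ_data = 27/13.0 = 2.076923, so τ_n = 2.107598.
Rearranging for μ₀: μ₀ = (μ_n·τ_n − τ_data·x̄)/τ₀ = (4.3185·2.107598 − 2.076923·4.4) / 0.030675 = -0.036799/0.030675 ≈ -1.2.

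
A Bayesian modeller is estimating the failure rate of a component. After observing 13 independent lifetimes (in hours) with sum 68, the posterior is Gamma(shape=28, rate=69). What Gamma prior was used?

Gamma(shape=15, rate=1)

Gamma–exponential conjugacy: posterior shape = α + n, posterior rate = β + Σtᵢ.
So α = 28 − 13 = 15 and β = 69 − 68 = 1.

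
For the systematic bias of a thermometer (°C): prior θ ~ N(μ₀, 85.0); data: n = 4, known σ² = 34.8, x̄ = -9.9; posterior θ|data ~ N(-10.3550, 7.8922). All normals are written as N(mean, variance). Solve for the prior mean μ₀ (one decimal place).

With known observation variance, the Normal–Normal posterior has precision τ_n = τ₀ + n/σ² and mean μ_n = (τ₀μ₀ + (n/σ²)x̄)/τ_n.
Here τ₀ = 1/85.0 = 0.011765 and τ_data = 4/34.8 = 0.114943, so τ_n = 0.126708.
Rearranging for μ₀: μ₀ = (μ_n·τ_n − τ_data·x̄)/τ₀ = (-10.3550·0.126708 − 0.114943·-9.9) / 0.011765 = -0.174126/0.011765 ≈ -14.8.

μ₀ = -14.8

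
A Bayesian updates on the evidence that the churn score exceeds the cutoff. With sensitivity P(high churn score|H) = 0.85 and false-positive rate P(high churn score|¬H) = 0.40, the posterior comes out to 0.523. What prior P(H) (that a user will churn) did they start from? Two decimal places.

In odds form, posterior odds = prior odds × likelihood ratio, so prior odds = posterior odds ÷ LR.
Posterior odds = 0.523/(1−0.523) = 1.0964. LR = 0.85/0.40 = 2.1250.
Prior odds = 1.0964/2.1250 = 0.5160, so P(H) = 0.5160/(1+0.5160) ≈ 0.34.

P(H) = 0.34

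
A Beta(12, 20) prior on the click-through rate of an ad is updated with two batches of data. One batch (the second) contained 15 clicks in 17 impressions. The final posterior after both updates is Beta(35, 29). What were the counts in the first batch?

Sequential conjugate updates are equivalent to a single update on the pooled data, so total successes = posterior α − prior α and total failures = posterior β − prior β.
Total across both batches: 35−12=23 clicks, 29−20=9 non-clicks.
Subtract the second batch: 23−15=8 clicks and 9−2=7 non-clicks.

8 clicks and 7 non-clicks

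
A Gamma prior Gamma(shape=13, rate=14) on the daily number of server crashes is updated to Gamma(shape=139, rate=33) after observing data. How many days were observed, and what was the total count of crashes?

A Gamma(α, β) prior (rate parametrization) on a Poisson rate with n observations summing to S gives posterior Gamma(α+S, β+n).
Matching: Σxᵢ = 139 − 13 = 126 and n = 33 − 14 = 19.

n = 19 days with total 126 crashes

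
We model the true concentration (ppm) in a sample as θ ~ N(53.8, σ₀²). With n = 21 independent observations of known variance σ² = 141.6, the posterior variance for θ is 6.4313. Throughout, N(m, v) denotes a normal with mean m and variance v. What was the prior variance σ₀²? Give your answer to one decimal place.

σ₀² = 139.2

For the Normal–Normal model with known σ², precisions add: τ_n = τ₀ + n/σ².
So 1/σ₀² = 1/6.4313 − 21/141.6 = 0.155490 − 0.148305 = 0.007185.
Hence σ₀² = 1/0.007185 ≈ 139.2.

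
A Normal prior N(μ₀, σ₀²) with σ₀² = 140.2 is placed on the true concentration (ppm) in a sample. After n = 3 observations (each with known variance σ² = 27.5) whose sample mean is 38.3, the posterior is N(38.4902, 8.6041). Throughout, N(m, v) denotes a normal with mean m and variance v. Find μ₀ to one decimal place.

The posterior mean is a precision-weighted average: μ_n = (τ₀μ₀ + τ_data·x̄)/(τ₀+τ_data), with τ₀=1/σ₀² and τ_data=n/σ².
Here τ₀ = 1/140.2 = 0.007133 and τ_data = 3/27.5 = 0.109091, so τ_n = 0.116224.
Rearranging for μ₀: μ₀ = (μ_n·τ_n − τ_data·x̄)/τ₀ = (38.4902·0.116224 − 0.109091·38.3) / 0.007133 = 0.295300/0.007133 ≈ 41.4.

μ₀ = 41.4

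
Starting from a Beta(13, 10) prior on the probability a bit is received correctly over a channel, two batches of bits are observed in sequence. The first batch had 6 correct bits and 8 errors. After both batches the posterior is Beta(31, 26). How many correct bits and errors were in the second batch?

Because Beta–binomial updating is additive in the counts, the combined data contributed (α_post−α_prior, β_post−β_prior) successes and failures.
Total across both batches: 31−13=18 correct bits, 26−10=16 errors.
Subtract the first batch: 18−6=12 correct bits and 16−8=8 errors.

12 correct bits and 8 errors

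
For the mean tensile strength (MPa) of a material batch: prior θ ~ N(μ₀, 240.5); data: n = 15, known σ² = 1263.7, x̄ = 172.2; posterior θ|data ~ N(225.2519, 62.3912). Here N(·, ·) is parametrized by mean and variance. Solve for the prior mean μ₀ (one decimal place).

With known observation variance, the Normal–Normal posterior has precision τ_n = τ₀ + n/σ² and mean μ_n = (τ₀μ₀ + (n/σ²)x̄)/τ_n.
Here τ₀ = 1/240.5 = 0.004158 and τ_data = 15/1263.7 = 0.011870, so τ_n = 0.016028.
Rearranging for μ₀: μ₀ = (μ_n·τ_n − τ_data·x̄)/τ₀ = (225.2519·0.016028 − 0.011870·172.2) / 0.004158 = 1.566323/0.004158 ≈ 376.7.

μ₀ = 376.7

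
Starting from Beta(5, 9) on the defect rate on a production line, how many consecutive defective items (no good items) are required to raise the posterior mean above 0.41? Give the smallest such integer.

After k defective items and 0 good items the posterior is Beta(5+k, 9), with mean (5+k)/(5+9+k).
Set (5+k)/(14+k) > 0.41 and solve: k > (0.41·14 − 5)/(1 − 0.41) = 1.254.
The smallest integer exceeding 1.254 is 2, and checking k=2: (7)/(16) = 0.4375 > 0.41.

k = 2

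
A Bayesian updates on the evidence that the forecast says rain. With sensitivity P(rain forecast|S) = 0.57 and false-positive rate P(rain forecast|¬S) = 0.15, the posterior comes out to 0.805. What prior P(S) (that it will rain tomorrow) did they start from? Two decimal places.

P(S) = 0.52

In odds form, posterior odds = prior odds × likelihood ratio, so prior odds = posterior odds ÷ LR.
Posterior odds = 0.805/(1−0.805) = 4.1282. LR = 0.57/0.15 = 3.8000.
Prior odds = 4.1282/3.8000 = 1.0864, so P(S) = 1.0864/(1+1.0864) ≈ 0.52.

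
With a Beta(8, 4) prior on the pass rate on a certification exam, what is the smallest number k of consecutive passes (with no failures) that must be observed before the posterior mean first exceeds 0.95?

k = 69

After k passes and 0 failures the posterior is Beta(8+k, 4), with mean (8+k)/(8+4+k).
Set (8+k)/(12+k) > 0.95 and solve: k > (0.95·12 − 8)/(1 − 0.95) = 68.000.
The smallest integer exceeding 68.000 is 69.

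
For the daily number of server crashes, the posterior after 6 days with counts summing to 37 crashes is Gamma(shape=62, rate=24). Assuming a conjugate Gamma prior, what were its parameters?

A Gamma(α, β) prior (rate parametrization) on a Poisson rate with n observations summing to S gives posterior Gamma(α+S, β+n).
So α = 62 − 37 = 25 and β = 24 − 6 = 18.

Gamma(shape=25, rate=18)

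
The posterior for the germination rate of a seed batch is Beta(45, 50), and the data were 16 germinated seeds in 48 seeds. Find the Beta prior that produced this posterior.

Beta(29, 18)

Beta is conjugate to the binomial likelihood: posterior = Beta(a+s, b+f).
So a = 45 − 16 = 29 and b = 50 − 32 = 18.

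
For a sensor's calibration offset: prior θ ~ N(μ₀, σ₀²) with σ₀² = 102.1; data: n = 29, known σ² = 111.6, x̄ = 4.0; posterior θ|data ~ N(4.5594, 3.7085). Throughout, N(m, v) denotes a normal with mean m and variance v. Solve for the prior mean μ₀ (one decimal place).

The posterior mean is a precision-weighted average: μ_n = (τ₀μ₀ + τ_data·x̄)/(τ₀+τ_data), with τ₀=1/σ₀² and τ_data=n/σ².
Here τ₀ = 1/102.1 = 0.009794 and τ_data = 29/111.6 = 0.259857, so τ_n = 0.269651.
Rearranging for μ₀: μ₀ = (μ_n·τ_n − τ_data·x̄)/τ₀ = (4.5594·0.269651 − 0.259857·4.0) / 0.009794 = 0.190019/0.009794 ≈ 19.4.

μ₀ = 19.4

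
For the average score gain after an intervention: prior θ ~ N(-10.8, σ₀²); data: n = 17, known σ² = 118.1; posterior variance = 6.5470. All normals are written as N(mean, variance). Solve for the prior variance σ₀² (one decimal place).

σ₀² = 113.7

Posterior precision equals prior precision plus data precision: 1/σ_n² = 1/σ₀² + n/σ².
So 1/σ₀² = 1/6.5470 − 17/118.1 = 0.152742 − 0.143946 = 0.008796.
Hence σ₀² = 1/0.008796 ≈ 113.7.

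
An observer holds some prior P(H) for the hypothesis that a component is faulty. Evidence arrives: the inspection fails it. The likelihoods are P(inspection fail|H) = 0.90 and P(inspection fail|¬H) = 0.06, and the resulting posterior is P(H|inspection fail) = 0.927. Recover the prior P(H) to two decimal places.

P(H) = 0.46

Bayes' rule in odds form gives O(H|E) = O(H)·[P(E|H)/P(E|¬H)], hence O(H) = O(H|E)/LR.
Posterior odds = 0.927/(1−0.927) = 12.6986. LR = 0.90/0.06 = 15.0000.
Prior odds = 12.6986/15.0000 = 0.8466, so P(H) = 0.8466/(1+0.8466) ≈ 0.46.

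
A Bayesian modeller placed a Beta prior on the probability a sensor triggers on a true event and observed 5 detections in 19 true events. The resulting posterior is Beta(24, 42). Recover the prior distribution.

Beta(19, 28)

Under Beta–binomial conjugacy the posterior parameters are (a+s, b+f).
Subtract the data counts: 24−5=19, 42−14=28.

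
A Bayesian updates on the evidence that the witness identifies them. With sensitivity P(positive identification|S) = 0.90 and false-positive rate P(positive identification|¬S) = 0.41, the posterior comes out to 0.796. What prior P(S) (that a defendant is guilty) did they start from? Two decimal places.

In odds form, posterior odds = prior odds × likelihood ratio, so prior odds = posterior odds ÷ LR.
Posterior odds = 0.796/(1−0.796) = 3.9020. LR = 0.90/0.41 = 2.1951.
Prior odds = 3.9020/2.1951 = 1.7776, so P(S) = 1.7776/(1+1.7776) ≈ 0.64.

P(S) = 0.64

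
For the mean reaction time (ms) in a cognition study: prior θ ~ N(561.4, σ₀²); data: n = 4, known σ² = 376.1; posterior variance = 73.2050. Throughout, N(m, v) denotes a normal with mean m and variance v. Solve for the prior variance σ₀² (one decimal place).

For the Normal–Normal model with known σ², precisions add: τ_n = τ₀ + n/σ².
So 1/σ₀² = 1/73.2050 − 4/376.1 = 0.013660 − 0.010635 = 0.003025.
Hence σ₀² = 1/0.003025 ≈ 330.6.

σ₀² = 330.6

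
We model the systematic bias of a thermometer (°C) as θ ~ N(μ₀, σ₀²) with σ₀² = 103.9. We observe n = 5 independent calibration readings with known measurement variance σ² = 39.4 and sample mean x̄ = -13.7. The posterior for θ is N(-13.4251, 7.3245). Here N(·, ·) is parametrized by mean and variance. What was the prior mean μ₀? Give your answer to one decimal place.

μ₀ = -9.8

With known observation variance, the Normal–Normal posterior has precision τ_n = τ₀ + n/σ² and mean μ_n = (τ₀μ₀ + (n/σ²)x̄)/τ_n.
Here τ₀ = 1/103.9 = 0.009625 and τ_data = 5/39.4 = 0.126904, so τ_n = 0.136529.
Rearranging for μ₀: μ₀ = (μ_n·τ_n − τ_data·x̄)/τ₀ = (-13.4251·0.136529 − 0.126904·-13.7) / 0.009625 = -0.094331/0.009625 ≈ -9.8.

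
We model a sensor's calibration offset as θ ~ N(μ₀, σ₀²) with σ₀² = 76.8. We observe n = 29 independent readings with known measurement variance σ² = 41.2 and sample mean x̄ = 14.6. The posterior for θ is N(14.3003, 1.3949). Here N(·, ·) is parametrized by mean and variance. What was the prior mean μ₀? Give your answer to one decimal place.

μ₀ = -1.9

With known observation variance, the Normal–Normal posterior has precision τ_n = τ₀ + n/σ² and mean μ_n = (τ₀μ₀ + (n/σ²)x̄)/τ_n.
Here τ₀ = 1/76.8 = 0.013021 and τ_data = 29/41.2 = 0.703883, so τ_n = 0.716904.
Rearranging for μ₀: μ₀ = (μ_n·τ_n − τ_data·x̄)/τ₀ = (14.3003·0.716904 − 0.703883·14.6) / 0.013021 = -0.024750/0.013021 ≈ -1.9.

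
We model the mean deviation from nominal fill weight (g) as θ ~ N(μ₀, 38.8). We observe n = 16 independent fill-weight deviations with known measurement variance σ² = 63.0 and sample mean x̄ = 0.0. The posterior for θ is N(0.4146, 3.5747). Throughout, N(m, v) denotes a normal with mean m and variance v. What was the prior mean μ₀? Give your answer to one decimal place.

μ₀ = 4.5

The posterior mean is a precision-weighted average: μ_n = (τ₀μ₀ + τ_data·x̄)/(τ₀+τ_data), with τ₀=1/σ₀² and τ_data=n/σ².
Here τ₀ = 1/38.8 = 0.025773 and τ_data = 16/63.0 = 0.253968, so τ_n = 0.279741.
Rearranging for μ₀: μ₀ = (μ_n·τ_n − τ_data·x̄)/τ₀ = (0.4146·0.279741 − 0.253968·0.0) / 0.025773 = 0.115981/0.025773 ≈ 4.5.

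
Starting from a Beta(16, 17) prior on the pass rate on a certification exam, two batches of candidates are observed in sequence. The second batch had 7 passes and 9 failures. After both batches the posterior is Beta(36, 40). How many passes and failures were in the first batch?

Because Beta–binomial updating is additive in the counts, the combined data contributed (α_post−α_prior, β_post−β_prior) successes and failures.
Total across both batches: 36−16=20 passes, 40−17=23 failures.
Subtract the second batch: 20−7=13 passes and 23−9=14 failures.

13 passes and 14 failures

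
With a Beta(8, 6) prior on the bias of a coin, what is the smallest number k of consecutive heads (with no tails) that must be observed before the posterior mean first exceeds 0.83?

k = 22

After k heads and 0 tails the posterior is Beta(8+k, 6), with mean (8+k)/(8+6+k).
Set (8+k)/(14+k) > 0.83 and solve: k > (0.83·14 − 8)/(1 − 0.83) = 21.294.
The smallest integer exceeding 21.294 is 22, and checking k=22: (30)/(36) = 0.8333 > 0.83.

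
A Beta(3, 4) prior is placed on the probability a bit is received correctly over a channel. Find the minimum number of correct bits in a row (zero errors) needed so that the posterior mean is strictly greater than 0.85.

k = 20

After k correct bits and 0 errors the posterior is Beta(3+k, 4), with mean (3+k)/(3+4+k).
Set (3+k)/(7+k) > 0.85 and solve: k > (0.85·7 − 3)/(1 − 0.85) = 19.667.
The smallest integer exceeding 19.667 is 20.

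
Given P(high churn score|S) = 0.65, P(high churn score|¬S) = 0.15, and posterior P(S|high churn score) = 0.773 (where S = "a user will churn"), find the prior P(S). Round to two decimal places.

Bayes' rule in odds form gives O(S|E) = O(S)·[P(E|S)/P(E|¬S)], hence O(S) = O(S|E)/LR.
Posterior odds = 0.773/(1−0.773) = 3.4053. LR = 0.65/0.15 = 4.3333.
Prior odds = 3.4053/4.3333 = 0.7858, so P(S) = 0.7858/(1+0.7858) ≈ 0.44.

P(S) = 0.44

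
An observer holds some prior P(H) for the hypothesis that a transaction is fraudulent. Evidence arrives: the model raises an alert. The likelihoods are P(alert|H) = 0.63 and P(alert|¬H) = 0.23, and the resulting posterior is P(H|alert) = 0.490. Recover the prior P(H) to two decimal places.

Bayes' rule in odds form gives O(H|E) = O(H)·[P(E|H)/P(E|¬H)], hence O(H) = O(H|E)/LR.
Posterior odds = 0.490/(1−0.490) = 0.9608. LR = 0.63/0.23 = 2.7391.
Prior odds = 0.9608/2.7391 = 0.3508, so P(H) = 0.3508/(1+0.3508) ≈ 0.26.

P(H) = 0.26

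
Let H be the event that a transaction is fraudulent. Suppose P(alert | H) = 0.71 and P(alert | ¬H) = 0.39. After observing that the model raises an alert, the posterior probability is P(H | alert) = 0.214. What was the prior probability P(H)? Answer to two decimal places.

P(H) = 0.13

In odds form, posterior odds = prior odds × likelihood ratio, so prior odds = posterior odds ÷ LR.
Posterior odds = 0.214/(1−0.214) = 0.2723. LR = 0.71/0.39 = 1.8205.
Prior odds = 0.2723/1.8205 = 0.1496, so P(H) = 0.1496/(1+0.1496) ≈ 0.13.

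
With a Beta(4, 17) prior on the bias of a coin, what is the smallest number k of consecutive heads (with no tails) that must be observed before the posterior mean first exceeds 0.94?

k = 263

After k heads and 0 tails the posterior is Beta(4+k, 17), with mean (4+k)/(4+17+k).
Set (4+k)/(21+k) > 0.94 and solve: k > (0.94·21 − 4)/(1 − 0.94) = 262.333.
The smallest integer exceeding 262.333 is 263, and checking k=263: (267)/(284) = 0.9401 > 0.94.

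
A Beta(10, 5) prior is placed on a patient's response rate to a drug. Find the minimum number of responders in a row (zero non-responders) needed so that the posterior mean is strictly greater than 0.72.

k = 3

After k responders and 0 non-responders the posterior is Beta(10+k, 5), with mean (10+k)/(10+5+k).
Set (10+k)/(15+k) > 0.72 and solve: k > (0.72·15 − 10)/(1 − 0.72) = 2.857.
The smallest integer exceeding 2.857 is 3.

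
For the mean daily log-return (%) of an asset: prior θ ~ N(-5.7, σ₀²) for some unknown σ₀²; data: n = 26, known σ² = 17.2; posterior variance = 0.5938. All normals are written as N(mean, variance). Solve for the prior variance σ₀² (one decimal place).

σ₀² = 5.8

Posterior precision equals prior precision plus data precision: 1/σ_n² = 1/σ₀² + n/σ².
So 1/σ₀² = 1/0.5938 − 26/17.2 = 1.684069 − 1.511628 = 0.172441.
Hence σ₀² = 1/0.172441 ≈ 5.8.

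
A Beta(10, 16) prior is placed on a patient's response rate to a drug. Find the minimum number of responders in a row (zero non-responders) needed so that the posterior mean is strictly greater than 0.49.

k = 6

After k responders and 0 non-responders the posterior is Beta(10+k, 16), with mean (10+k)/(10+16+k).
Set (10+k)/(26+k) > 0.49 and solve: k > (0.49·26 − 10)/(1 − 0.49) = 5.373.
The smallest integer exceeding 5.373 is 6.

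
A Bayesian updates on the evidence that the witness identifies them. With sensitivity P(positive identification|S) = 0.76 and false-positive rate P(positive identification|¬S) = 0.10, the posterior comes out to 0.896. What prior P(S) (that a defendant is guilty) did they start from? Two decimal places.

P(S) = 0.53

In odds form, posterior odds = prior odds × likelihood ratio, so prior odds = posterior odds ÷ LR.
Posterior odds = 0.896/(1−0.896) = 8.6154. LR = 0.76/0.10 = 7.6000.
Prior odds = 8.6154/7.6000 = 1.1336, so P(S) = 1.1336/(1+1.1336) ≈ 0.53.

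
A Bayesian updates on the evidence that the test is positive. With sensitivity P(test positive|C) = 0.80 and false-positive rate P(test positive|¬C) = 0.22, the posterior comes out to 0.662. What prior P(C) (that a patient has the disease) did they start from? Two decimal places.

Bayes' rule in odds form gives O(C|E) = O(C)·[P(E|C)/P(E|¬C)], hence O(C) = O(C|E)/LR.
Posterior odds = 0.662/(1−0.662) = 1.9586. LR = 0.80/0.22 = 3.6364.
Prior odds = 1.9586/3.6364 = 0.5386, so P(C) = 0.5386/(1+0.5386) ≈ 0.35.

P(C) = 0.35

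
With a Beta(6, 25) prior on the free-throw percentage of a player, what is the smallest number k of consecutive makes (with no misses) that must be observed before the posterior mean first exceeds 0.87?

k = 162

After k makes and 0 misses the posterior is Beta(6+k, 25), with mean (6+k)/(6+25+k).
Set (6+k)/(31+k) > 0.87 and solve: k > (0.87·31 − 6)/(1 − 0.87) = 161.308.
The smallest integer exceeding 161.308 is 162.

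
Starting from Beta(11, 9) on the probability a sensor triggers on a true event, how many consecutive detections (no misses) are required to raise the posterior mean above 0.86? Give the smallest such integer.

After k detections and 0 misses the posterior is Beta(11+k, 9), with mean (11+k)/(11+9+k).
Set (11+k)/(20+k) > 0.86 and solve: k > (0.86·20 − 11)/(1 − 0.86) = 44.286.
The smallest integer exceeding 44.286 is 45.

k = 45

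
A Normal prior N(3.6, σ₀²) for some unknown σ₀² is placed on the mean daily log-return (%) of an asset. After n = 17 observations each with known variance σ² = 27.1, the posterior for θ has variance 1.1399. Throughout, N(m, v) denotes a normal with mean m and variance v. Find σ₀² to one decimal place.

σ₀² = 4.0

Posterior precision equals prior precision plus data precision: 1/σ_n² = 1/σ₀² + n/σ².
So 1/σ₀² = 1/1.1399 − 17/27.1 = 0.877270 − 0.627306 = 0.249964.
Hence σ₀² = 1/0.249964 ≈ 4.0.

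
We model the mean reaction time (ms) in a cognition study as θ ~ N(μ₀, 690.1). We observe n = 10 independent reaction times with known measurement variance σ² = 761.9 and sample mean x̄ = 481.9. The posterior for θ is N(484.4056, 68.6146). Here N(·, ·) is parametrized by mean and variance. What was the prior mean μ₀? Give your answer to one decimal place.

μ₀ = 507.1

The posterior mean is a precision-weighted average: μ_n = (τ₀μ₀ + τ_data·x̄)/(τ₀+τ_data), with τ₀=1/σ₀² and τ_data=n/σ².
Here τ₀ = 1/690.1 = 0.001449 and τ_data = 10/761.9 = 0.013125, so τ_n = 0.014574.
Rearranging for μ₀: μ₀ = (μ_n·τ_n − τ_data·x̄)/τ₀ = (484.4056·0.014574 − 0.013125·481.9) / 0.001449 = 0.734790/0.001449 ≈ 507.1.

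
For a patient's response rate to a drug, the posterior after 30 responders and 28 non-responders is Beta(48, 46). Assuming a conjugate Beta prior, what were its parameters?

Beta(18, 18)

Under Beta–binomial conjugacy the posterior parameters are (a+s, b+f).
Subtract the data counts: 48−30=18, 46−28=18.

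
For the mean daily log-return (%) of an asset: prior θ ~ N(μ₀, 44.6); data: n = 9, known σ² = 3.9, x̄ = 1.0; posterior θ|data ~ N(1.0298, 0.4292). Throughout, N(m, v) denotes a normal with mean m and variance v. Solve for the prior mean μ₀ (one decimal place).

The posterior mean is a precision-weighted average: μ_n = (τ₀μ₀ + τ_data·x̄)/(τ₀+τ_data), with τ₀=1/σ₀² and τ_data=n/σ².
Here τ₀ = 1/44.6 = 0.022422 and τ_data = 9/3.9 = 2.307692, so τ_n = 2.330114.
Rearranging for μ₀: μ₀ = (μ_n·τ_n − τ_data·x̄)/τ₀ = (1.0298·2.330114 − 2.307692·1.0) / 0.022422 = 0.091859/0.022422 ≈ 4.1.

μ₀ = 4.1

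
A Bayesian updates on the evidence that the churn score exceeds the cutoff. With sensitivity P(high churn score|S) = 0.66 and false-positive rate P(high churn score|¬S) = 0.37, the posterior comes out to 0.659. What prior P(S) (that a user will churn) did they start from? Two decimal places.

P(S) = 0.52

In odds form, posterior odds = prior odds × likelihood ratio, so prior odds = posterior odds ÷ LR.
Posterior odds = 0.659/(1−0.659) = 1.9326. LR = 0.66/0.37 = 1.7838.
Prior odds = 1.9326/1.7838 = 1.0834, so P(S) = 1.0834/(1+1.0834) ≈ 0.52.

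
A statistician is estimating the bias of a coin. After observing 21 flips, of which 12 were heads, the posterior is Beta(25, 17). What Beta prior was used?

Beta(13, 8)

A Beta(α, β) prior with s successes and f failures in binomial data gives a Beta(α+s, β+f) posterior.
Subtract the data counts: 25−12=13, 17−9=8.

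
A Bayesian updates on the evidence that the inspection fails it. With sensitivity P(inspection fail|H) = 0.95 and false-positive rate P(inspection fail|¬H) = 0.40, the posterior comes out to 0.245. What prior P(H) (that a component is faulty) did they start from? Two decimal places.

P(H) = 0.12

In odds form, posterior odds = prior odds × likelihood ratio, so prior odds = posterior odds ÷ LR.
Posterior odds = 0.245/(1−0.245) = 0.3245. LR = 0.95/0.40 = 2.3750.
Prior odds = 0.3245/2.3750 = 0.1366, so P(H) = 0.1366/(1+0.1366) ≈ 0.12.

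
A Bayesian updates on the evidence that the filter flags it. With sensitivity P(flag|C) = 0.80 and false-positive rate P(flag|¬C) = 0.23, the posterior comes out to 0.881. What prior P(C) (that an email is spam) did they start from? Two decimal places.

In odds form, posterior odds = prior odds × likelihood ratio, so prior odds = posterior odds ÷ LR.
Posterior odds = 0.881/(1−0.881) = 7.4034. LR = 0.80/0.23 = 3.4783.
Prior odds = 7.4034/3.4783 = 2.1285, so P(C) = 2.1285/(1+2.1285) ≈ 0.68.

P(C) = 0.68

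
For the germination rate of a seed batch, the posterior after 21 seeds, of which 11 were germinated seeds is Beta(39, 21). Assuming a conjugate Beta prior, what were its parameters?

A Beta(a, b) prior with s successes and f failures in binomial data gives a Beta(a+s, b+f) posterior.
So a = 39 − 11 = 28 and b = 21 − 10 = 11.

Beta(28, 11)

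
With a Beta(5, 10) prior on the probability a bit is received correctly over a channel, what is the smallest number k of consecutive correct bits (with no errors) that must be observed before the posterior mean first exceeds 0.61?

k = 11

After k correct bits and 0 errors the posterior is Beta(5+k, 10), with mean (5+k)/(5+10+k).
Set (5+k)/(15+k) > 0.61 and solve: k > (0.61·15 − 5)/(1 − 0.61) = 10.641.
The smallest integer exceeding 10.641 is 11, and checking k=11: (16)/(26) = 0.6154 > 0.61.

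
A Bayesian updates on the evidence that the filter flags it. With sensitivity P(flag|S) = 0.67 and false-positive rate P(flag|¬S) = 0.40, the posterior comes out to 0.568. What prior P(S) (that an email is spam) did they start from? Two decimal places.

In odds form, posterior odds = prior odds × likelihood ratio, so prior odds = posterior odds ÷ LR.
Posterior odds = 0.568/(1−0.568) = 1.3148. LR = 0.67/0.40 = 1.6750.
Prior odds = 1.3148/1.6750 = 0.7850, so P(S) = 0.7850/(1+0.7850) ≈ 0.44.

P(S) = 0.44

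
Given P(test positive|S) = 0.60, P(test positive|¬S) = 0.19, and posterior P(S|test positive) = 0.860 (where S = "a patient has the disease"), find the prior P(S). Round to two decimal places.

P(S) = 0.66

In odds form, posterior odds = prior odds × likelihood ratio, so prior odds = posterior odds ÷ LR.
Posterior odds = 0.860/(1−0.860) = 6.1429. LR = 0.60/0.19 = 3.1579.
Prior odds = 6.1429/3.1579 = 1.9452, so P(S) = 1.9452/(1+1.9452) ≈ 0.66.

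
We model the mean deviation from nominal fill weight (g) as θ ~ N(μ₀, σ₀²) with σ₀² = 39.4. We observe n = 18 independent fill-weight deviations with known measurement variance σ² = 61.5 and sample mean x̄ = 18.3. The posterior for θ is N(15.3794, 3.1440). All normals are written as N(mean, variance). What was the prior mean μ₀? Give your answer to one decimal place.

The posterior mean is a precision-weighted average: μ_n = (τ₀μ₀ + τ_data·x̄)/(τ₀+τ_data), with τ₀=1/σ₀² and τ_data=n/σ².
Here τ₀ = 1/39.4 = 0.025381 and τ_data = 18/61.5 = 0.292683, so τ_n = 0.318064.
Rearranging for μ₀: μ₀ = (μ_n·τ_n − τ_data·x̄)/τ₀ = (15.3794·0.318064 − 0.292683·18.3) / 0.025381 = -0.464465/0.025381 ≈ -18.3.

μ₀ = -18.3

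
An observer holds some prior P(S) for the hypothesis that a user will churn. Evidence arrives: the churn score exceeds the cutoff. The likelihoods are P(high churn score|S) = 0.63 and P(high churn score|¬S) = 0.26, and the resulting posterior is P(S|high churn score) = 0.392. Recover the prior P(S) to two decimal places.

P(S) = 0.21

Bayes' rule in odds form gives O(S|E) = O(S)·[P(E|S)/P(E|¬S)], hence O(S) = O(S|E)/LR.
Posterior odds = 0.392/(1−0.392) = 0.6447. LR = 0.63/0.26 = 2.4231.
Prior odds = 0.6447/2.4231 = 0.2661, so P(S) = 0.2661/(1+0.2661) ≈ 0.21.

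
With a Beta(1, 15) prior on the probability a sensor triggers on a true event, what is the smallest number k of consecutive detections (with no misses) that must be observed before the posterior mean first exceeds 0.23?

After k detections and 0 misses the posterior is Beta(1+k, 15), with mean (1+k)/(1+15+k).
Set (1+k)/(16+k) > 0.23 and solve: k > (0.23·16 − 1)/(1 − 0.23) = 3.481.
The smallest integer exceeding 3.481 is 4, and checking k=4: (5)/(20) = 0.2500 > 0.23.

k = 4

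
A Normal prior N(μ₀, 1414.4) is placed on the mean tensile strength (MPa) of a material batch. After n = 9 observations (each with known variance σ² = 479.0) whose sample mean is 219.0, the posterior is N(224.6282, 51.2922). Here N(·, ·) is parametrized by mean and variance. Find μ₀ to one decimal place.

μ₀ = 374.2

With known observation variance, the Normal–Normal posterior has precision τ_n = τ₀ + n/σ² and mean μ_n = (τ₀μ₀ + (n/σ²)x̄)/τ_n.
Here τ₀ = 1/1414.4 = 0.000707 and τ_data = 9/479.0 = 0.018789, so τ_n = 0.019496.
Rearranging for μ₀: μ₀ = (μ_n·τ_n − τ_data·x̄)/τ₀ = (224.6282·0.019496 − 0.018789·219.0) / 0.000707 = 0.264560/0.000707 ≈ 374.2.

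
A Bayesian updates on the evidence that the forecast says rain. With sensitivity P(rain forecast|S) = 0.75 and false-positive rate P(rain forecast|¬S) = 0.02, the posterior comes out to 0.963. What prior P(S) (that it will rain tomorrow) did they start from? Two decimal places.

P(S) = 0.41

Bayes' rule in odds form gives O(S|E) = O(S)·[P(E|S)/P(E|¬S)], hence O(S) = O(S|E)/LR.
Posterior odds = 0.963/(1−0.963) = 26.0270. LR = 0.75/0.02 = 37.5000.
Prior odds = 26.0270/37.5000 = 0.6941, so P(S) = 0.6941/(1+0.6941) ≈ 0.41.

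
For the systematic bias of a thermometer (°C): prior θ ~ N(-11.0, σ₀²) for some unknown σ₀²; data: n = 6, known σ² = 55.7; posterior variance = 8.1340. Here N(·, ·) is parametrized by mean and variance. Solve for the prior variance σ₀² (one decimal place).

σ₀² = 65.7

Posterior precision equals prior precision plus data precision: 1/σ_n² = 1/σ₀² + n/σ².
So 1/σ₀² = 1/8.1340 − 6/55.7 = 0.122941 − 0.107720 = 0.015221.
Hence σ₀² = 1/0.015221 ≈ 65.7.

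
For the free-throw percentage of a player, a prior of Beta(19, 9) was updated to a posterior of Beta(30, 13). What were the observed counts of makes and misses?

Under Beta–binomial conjugacy the posterior parameters are (α+s, β+f).
Match parameters: s=30−19=11, f=13−9=4.

11 makes and 4 misses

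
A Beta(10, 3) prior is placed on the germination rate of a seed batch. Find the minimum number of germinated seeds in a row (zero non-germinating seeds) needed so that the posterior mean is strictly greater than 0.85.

k = 8

After k germinated seeds and 0 non-germinating seeds the posterior is Beta(10+k, 3), with mean (10+k)/(10+3+k).
Set (10+k)/(13+k) > 0.85 and solve: k > (0.85·13 − 10)/(1 − 0.85) = 7.000.
The smallest integer exceeding 7.000 is 8.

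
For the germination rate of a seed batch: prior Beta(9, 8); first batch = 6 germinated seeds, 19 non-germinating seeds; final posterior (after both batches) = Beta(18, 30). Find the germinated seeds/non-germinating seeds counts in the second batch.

Because Beta–binomial updating is additive in the counts, the combined data contributed (α_post−α_prior, β_post−β_prior) successes and failures.
Total across both batches: 18−9=9 germinated seeds, 30−8=22 non-germinating seeds.
Subtract the first batch: 9−6=3 germinated seeds and 22−19=3 non-germinating seeds.

3 germinated seeds and 3 non-germinating seeds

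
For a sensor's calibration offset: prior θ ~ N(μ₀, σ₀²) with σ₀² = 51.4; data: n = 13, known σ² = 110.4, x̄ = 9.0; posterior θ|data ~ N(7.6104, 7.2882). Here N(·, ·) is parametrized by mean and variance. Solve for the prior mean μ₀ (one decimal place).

With known observation variance, the Normal–Normal posterior has precision τ_n = τ₀ + n/σ² and mean μ_n = (τ₀μ₀ + (n/σ²)x̄)/τ_n.
Here τ₀ = 1/51.4 = 0.019455 and τ_data = 13/110.4 = 0.117754, so τ_n = 0.137209.
Rearranging for μ₀: μ₀ = (μ_n·τ_n − τ_data·x̄)/τ₀ = (7.6104·0.137209 − 0.117754·9.0) / 0.019455 = -0.015571/0.019455 ≈ -0.8.

μ₀ = -0.8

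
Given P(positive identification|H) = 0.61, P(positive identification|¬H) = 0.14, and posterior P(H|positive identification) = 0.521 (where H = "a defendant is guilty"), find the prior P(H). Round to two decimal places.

Bayes' rule in odds form gives O(H|E) = O(H)·[P(E|H)/P(E|¬H)], hence O(H) = O(H|E)/LR.
Posterior odds = 0.521/(1−0.521) = 1.0877. LR = 0.61/0.14 = 4.3571.
Prior odds = 1.0877/4.3571 = 0.2496, so P(H) = 0.2496/(1+0.2496) ≈ 0.20.

P(H) = 0.20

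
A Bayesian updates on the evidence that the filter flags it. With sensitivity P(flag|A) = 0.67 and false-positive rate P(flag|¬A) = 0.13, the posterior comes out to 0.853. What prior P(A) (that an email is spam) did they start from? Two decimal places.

Bayes' rule in odds form gives O(A|E) = O(A)·[P(E|A)/P(E|¬A)], hence O(A) = O(A|E)/LR.
Posterior odds = 0.853/(1−0.853) = 5.8027. LR = 0.67/0.13 = 5.1538.
Prior odds = 5.8027/5.1538 = 1.1259, so P(A) = 1.1259/(1+1.1259) ≈ 0.53.

P(A) = 0.53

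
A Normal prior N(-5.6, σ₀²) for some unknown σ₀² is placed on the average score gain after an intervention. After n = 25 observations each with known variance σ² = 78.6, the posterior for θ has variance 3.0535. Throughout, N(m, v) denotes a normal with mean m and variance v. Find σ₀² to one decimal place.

σ₀² = 106.1

For the Normal–Normal model with known σ², precisions add: τ_n = τ₀ + n/σ².
So 1/σ₀² = 1/3.0535 − 25/78.6 = 0.327493 − 0.318066 = 0.009427.
Hence σ₀² = 1/0.009427 ≈ 106.1.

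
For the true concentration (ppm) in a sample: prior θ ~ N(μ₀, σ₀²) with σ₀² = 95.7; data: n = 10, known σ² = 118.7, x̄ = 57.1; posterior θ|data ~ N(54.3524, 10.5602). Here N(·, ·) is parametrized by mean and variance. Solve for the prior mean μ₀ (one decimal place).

With known observation variance, the Normal–Normal posterior has precision τ_n = τ₀ + n/σ² and mean μ_n = (τ₀μ₀ + (n/σ²)x̄)/τ_n.
Here τ₀ = 1/95.7 = 0.010449 and τ_data = 10/118.7 = 0.084246, so τ_n = 0.094695.
Rearranging for μ₀: μ₀ = (μ_n·τ_n − τ_data·x̄)/τ₀ = (54.3524·0.094695 − 0.084246·57.1) / 0.010449 = 0.336454/0.010449 ≈ 32.2.

μ₀ = 32.2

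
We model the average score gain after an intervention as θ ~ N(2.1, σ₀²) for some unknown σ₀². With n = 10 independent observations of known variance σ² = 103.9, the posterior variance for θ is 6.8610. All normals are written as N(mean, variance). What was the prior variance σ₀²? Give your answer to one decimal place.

σ₀² = 20.2

Posterior precision equals prior precision plus data precision: 1/σ_n² = 1/σ₀² + n/σ².
So 1/σ₀² = 1/6.8610 − 10/103.9 = 0.145751 − 0.096246 = 0.049505.
Hence σ₀² = 1/0.049505 ≈ 20.2.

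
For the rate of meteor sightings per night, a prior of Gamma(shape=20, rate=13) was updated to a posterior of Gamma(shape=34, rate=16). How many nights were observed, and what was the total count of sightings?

Gamma–Poisson conjugacy: posterior shape = α + Σxᵢ, posterior rate = β + n.
Matching: Σxᵢ = 34 − 20 = 14 and n = 16 − 13 = 3.

n = 3 nights with total 14 sightings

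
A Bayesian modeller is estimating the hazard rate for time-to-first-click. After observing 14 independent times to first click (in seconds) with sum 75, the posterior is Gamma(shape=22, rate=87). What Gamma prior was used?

Gamma(shape=8, rate=12)

For an exponential likelihood with a Gamma(α, β) prior on the rate, n observations with total T give posterior Gamma(α+n, β+T).
So α = 22 − 14 = 8 and β = 87 − 75 = 12.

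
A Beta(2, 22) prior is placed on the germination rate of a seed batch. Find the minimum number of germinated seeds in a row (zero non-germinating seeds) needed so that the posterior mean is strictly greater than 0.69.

k = 47

After k germinated seeds and 0 non-germinating seeds the posterior is Beta(2+k, 22), with mean (2+k)/(2+22+k).
Set (2+k)/(24+k) > 0.69 and solve: k > (0.69·24 − 2)/(1 − 0.69) = 46.968.
The smallest integer exceeding 46.968 is 47, and checking k=47: (49)/(71) = 0.6901 > 0.69.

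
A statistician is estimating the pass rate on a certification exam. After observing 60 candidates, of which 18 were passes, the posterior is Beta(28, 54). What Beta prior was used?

Beta(10, 12)

Under Beta–binomial conjugacy the posterior parameters are (α+s, β+f).
So α = 28 − 18 = 10 and β = 54 − 42 = 12.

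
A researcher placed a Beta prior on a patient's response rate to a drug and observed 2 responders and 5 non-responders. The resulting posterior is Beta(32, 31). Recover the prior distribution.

Under Beta–binomial conjugacy the posterior parameters are (a+s, b+f).
So a = 32 − 2 = 30 and b = 31 − 5 = 26.

Beta(30, 26)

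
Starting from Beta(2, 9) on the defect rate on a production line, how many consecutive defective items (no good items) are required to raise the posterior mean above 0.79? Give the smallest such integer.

k = 32

After k defective items and 0 good items the posterior is Beta(2+k, 9), with mean (2+k)/(2+9+k).
Set (2+k)/(11+k) > 0.79 and solve: k > (0.79·11 − 2)/(1 − 0.79) = 31.857.
The smallest integer exceeding 31.857 is 32, and checking k=32: (34)/(43) = 0.7907 > 0.79.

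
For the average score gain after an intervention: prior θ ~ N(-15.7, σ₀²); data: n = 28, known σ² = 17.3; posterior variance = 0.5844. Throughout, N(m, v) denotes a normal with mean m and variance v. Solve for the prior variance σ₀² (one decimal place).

σ₀² = 10.8

Posterior precision equals prior precision plus data precision: 1/σ_n² = 1/σ₀² + n/σ².
So 1/σ₀² = 1/0.5844 − 28/17.3 = 1.711157 − 1.618497 = 0.092660.
Hence σ₀² = 1/0.092660 ≈ 10.8.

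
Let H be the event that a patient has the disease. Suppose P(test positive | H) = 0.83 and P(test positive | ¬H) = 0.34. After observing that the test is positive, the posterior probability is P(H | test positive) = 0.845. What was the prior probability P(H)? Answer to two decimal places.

Bayes' rule in odds form gives O(H|E) = O(H)·[P(E|H)/P(E|¬H)], hence O(H) = O(H|E)/LR.
Posterior odds = 0.845/(1−0.845) = 5.4516. LR = 0.83/0.34 = 2.4412.
Prior odds = 5.4516/2.4412 = 2.2332, so P(H) = 2.2332/(1+2.2332) ≈ 0.69.

P(H) = 0.69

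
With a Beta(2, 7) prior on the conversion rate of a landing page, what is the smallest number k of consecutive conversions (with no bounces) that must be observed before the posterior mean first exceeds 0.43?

k = 4

After k conversions and 0 bounces the posterior is Beta(2+k, 7), with mean (2+k)/(2+7+k).
Set (2+k)/(9+k) > 0.43 and solve: k > (0.43·9 − 2)/(1 − 0.43) = 3.281.
The smallest integer exceeding 3.281 is 4.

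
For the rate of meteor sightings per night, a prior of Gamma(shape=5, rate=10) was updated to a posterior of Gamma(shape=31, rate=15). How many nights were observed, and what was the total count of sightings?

n = 5 nights with total 26 sightings

A Gamma(α, β) prior (rate parametrization) on a Poisson rate with n observations summing to S gives posterior Gamma(α+S, β+n).
Matching: Σxᵢ = 31 − 5 = 26 and n = 15 − 10 = 5.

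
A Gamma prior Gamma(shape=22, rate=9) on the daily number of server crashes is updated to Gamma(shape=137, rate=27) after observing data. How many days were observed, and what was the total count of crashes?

A Gamma(α, β) prior (rate parametrization) on a Poisson rate with n observations summing to S gives posterior Gamma(α+S, β+n).
Matching: Σxᵢ = 137 − 22 = 115 and n = 27 − 9 = 18.

n = 18 days with total 115 crashes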